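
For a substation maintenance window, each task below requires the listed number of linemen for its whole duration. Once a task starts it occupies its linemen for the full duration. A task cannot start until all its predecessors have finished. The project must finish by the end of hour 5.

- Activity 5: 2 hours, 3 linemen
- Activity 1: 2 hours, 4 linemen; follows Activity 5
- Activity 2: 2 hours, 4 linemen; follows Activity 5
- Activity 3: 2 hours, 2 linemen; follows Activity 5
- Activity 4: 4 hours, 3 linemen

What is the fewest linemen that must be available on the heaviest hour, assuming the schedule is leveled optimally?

13

Schedule Activity 5@1, Activity 1@3, Activity 2@3, Activity 3@3, Activity 4@1: h1:6  h2:6  h3:13  h4:13  h5:0 — peak 13.
No arrangement of the 18 feasible schedules does better.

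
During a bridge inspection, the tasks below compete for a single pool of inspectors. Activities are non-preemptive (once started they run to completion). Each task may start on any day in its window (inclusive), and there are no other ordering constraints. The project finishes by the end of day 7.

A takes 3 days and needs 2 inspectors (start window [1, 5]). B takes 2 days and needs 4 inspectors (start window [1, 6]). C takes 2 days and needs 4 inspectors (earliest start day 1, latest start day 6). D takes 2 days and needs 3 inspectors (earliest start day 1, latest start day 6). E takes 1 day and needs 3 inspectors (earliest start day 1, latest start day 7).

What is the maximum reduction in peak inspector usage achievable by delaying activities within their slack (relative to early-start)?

11

Early-start peak: d1:16  d2:13  d3:2  d4:0  d5:0  d6:0  d7:0 ⇒ 16.
Leveled (A@1, B@4, C@6, D@1, E@3): d1:5  d2:5  d3:5  d4:4  d5:4  d6:4  d7:4 ⇒ 5.
Reduction 16 − 5 = 11.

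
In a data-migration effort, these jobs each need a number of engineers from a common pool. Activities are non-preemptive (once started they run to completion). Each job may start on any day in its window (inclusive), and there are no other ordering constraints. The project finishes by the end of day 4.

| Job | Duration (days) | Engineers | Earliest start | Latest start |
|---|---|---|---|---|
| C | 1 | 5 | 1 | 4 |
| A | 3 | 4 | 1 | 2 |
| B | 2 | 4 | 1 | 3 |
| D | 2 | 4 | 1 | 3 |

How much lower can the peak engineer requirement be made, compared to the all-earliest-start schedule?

8

Early-start peak: d1:17  d2:12  d3:4  d4:0 ⇒ 17.
Leveled (C@1, A@2, B@1, D@3): d1:9  d2:8  d3:8  d4:8 ⇒ 9.
Reduction 17 − 9 = 8.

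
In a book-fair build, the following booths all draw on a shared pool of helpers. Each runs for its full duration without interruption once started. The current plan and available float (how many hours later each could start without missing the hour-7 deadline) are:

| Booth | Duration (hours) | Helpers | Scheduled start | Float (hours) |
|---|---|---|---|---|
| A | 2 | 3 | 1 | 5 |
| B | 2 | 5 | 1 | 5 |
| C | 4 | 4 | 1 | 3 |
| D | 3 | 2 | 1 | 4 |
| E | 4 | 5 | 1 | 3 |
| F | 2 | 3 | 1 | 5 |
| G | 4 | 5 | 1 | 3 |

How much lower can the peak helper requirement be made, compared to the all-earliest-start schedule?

Early-start peak: h1:27  h2:27  h3:16  h4:14  h5:0  h6:0  h7:0 ⇒ 27.
Leveled (A@1, B@1, C@1, D@1, E@3, F@5, G@4): h1:14  h2:14  h3:11  h4:14  h5:13  h6:13  h7:5 ⇒ 14.
Reduction 27 − 14 = 13.

13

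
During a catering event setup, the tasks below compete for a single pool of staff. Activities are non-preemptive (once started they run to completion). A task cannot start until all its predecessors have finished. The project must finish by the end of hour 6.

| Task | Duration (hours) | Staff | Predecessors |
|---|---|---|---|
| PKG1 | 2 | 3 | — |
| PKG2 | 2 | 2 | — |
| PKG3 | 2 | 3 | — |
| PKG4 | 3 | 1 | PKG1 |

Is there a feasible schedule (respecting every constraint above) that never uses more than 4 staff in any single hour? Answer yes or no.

yes

Schedule PKG1@1, PKG2@3, PKG3@5, PKG4@3: h1:3  h2:3  h3:3  h4:3  h5:4  h6:3 — peak 4 ≤ 4.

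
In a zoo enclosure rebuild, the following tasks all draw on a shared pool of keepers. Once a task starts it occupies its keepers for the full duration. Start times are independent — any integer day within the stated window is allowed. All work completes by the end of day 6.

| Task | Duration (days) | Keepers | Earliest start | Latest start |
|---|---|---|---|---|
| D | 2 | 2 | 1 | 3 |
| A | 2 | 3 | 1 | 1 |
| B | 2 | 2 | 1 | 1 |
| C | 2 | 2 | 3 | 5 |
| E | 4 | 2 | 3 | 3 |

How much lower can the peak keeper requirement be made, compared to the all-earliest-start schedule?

Early-start peak: d1:7  d2:7  d3:4  d4:4  d5:2  d6:2 ⇒ 7.
Leveled (D@3, A@1, B@1, C@5, E@3): d1:5  d2:5  d3:4  d4:4  d5:4  d6:4 ⇒ 5.
Reduction 7 − 5 = 2.

2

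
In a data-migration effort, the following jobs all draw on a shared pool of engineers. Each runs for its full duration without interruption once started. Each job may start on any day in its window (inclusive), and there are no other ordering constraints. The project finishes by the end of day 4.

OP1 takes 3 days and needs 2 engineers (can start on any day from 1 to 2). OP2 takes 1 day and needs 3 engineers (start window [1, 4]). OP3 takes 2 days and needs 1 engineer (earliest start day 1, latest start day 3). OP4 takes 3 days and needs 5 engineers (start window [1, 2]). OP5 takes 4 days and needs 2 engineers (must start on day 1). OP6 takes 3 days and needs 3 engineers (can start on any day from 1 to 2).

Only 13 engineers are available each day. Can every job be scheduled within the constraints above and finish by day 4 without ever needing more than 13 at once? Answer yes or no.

Schedule OP1@1, OP2@1, OP3@1, OP4@1, OP5@1, OP6@2: d1:13  d2:13  d3:12  d4:5 — peak 13 ≤ 13.

yes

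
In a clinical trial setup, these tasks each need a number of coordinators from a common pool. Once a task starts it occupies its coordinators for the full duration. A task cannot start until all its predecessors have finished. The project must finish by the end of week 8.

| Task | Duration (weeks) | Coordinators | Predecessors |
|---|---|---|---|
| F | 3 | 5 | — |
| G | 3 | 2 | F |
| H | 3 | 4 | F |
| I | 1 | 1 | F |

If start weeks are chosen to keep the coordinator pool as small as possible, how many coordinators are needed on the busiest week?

6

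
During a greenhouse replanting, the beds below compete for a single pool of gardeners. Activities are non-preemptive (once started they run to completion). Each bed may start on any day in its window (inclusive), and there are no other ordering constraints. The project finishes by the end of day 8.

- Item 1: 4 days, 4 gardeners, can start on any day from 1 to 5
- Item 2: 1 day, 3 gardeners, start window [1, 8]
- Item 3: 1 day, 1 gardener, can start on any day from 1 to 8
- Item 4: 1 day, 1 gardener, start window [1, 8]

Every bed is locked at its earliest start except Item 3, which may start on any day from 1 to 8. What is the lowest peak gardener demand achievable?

8

Item 3@1: d1:9  d2:4  d3:4  d4:4  d5:0  d6:0  d7:0  d8:0 → peak 9
Item 3@2: d1:8  d2:5  d3:4  d4:4  d5:0  d6:0  d7:0  d8:0 → peak 8
Item 3@3: d1:8  d2:4  d3:5  d4:4  d5:0  d6:0  d7:0  d8:0 → peak 8
Item 3@4: d1:8  d2:4  d3:4  d4:5  d5:0  d6:0  d7:0  d8:0 → peak 8
Item 3@5: d1:8  d2:4  d3:4  d4:4  d5:1  d6:0  d7:0  d8:0 → peak 8
Item 3@6: d1:8  d2:4  d3:4  d4:4  d5:0  d6:1  d7:0  d8:0 → peak 8
Item 3@7: d1:8  d2:4  d3:4  d4:4  d5:0  d6:0  d7:1  d8:0 → peak 8
Item 3@8: d1:8  d2:4  d3:4  d4:4  d5:0  d6:0  d7:0  d8:1 → peak 8
Best is Item 3@2, peak 8.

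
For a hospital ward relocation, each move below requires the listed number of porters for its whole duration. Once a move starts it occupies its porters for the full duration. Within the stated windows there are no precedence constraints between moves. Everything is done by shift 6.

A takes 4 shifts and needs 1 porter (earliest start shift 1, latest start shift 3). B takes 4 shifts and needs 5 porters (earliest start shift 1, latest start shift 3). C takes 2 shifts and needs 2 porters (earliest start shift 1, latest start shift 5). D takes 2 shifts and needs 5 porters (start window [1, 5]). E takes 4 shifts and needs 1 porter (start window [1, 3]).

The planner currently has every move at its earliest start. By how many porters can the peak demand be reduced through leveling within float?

Early-start peak: s1:14  s2:14  s3:7  s4:7  s5:0  s6:0 ⇒ 14.
Leveled (A@1, B@1, C@5, D@5, E@1): s1:7  s2:7  s3:7  s4:7  s5:7  s6:7 ⇒ 7.
Reduction 14 − 7 = 7.

7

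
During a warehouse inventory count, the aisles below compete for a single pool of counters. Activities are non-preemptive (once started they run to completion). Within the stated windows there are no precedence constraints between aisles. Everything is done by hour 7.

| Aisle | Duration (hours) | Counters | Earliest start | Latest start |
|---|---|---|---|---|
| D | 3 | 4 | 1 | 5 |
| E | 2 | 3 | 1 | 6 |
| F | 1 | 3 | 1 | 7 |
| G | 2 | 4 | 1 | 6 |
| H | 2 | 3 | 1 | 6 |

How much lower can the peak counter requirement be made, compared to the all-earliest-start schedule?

10

Early-start peak: h1:17  h2:14  h3:4  h4:0  h5:0  h6:0  h7:0 ⇒ 17.
Leveled (D@1, E@1, F@3, G@4, H@4): h1:7  h2:7  h3:7  h4:7  h5:7  h6:0  h7:0 ⇒ 7.
Reduction 17 − 7 = 10.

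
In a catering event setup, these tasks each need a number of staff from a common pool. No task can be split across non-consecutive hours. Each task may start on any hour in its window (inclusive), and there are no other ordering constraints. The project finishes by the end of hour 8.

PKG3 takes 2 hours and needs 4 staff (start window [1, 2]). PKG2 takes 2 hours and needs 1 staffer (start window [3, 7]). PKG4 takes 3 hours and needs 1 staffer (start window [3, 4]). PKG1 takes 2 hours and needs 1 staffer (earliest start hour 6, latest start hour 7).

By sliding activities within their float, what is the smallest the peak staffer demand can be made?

Schedule PKG3@1, PKG2@3, PKG4@3, PKG1@6: h1:4  h2:4  h3:2  h4:2  h5:1  h6:1  h7:1  h8:0 — peak 4.

4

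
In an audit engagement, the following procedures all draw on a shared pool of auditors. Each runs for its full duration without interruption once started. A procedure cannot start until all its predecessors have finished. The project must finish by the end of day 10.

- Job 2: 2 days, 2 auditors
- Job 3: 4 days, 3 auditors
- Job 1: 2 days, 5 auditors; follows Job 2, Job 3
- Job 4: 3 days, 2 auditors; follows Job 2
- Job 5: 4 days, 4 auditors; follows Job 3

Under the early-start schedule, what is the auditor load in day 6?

9

At early start, day 6 has: Job 1, Job 5.
Demand: 5 + 4 = 9.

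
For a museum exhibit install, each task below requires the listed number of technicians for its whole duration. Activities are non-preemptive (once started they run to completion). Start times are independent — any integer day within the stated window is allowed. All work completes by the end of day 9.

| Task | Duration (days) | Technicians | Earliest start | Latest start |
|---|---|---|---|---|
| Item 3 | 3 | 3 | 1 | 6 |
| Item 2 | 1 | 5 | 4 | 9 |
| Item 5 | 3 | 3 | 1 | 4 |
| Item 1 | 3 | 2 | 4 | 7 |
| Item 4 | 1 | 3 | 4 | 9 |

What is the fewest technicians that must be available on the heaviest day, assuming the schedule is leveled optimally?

5

Early-start (Item 3@1, Item 2@4, Item 5@1, Item 1@4, Item 4@4) gives peak 10: d1:6  d2:6  d3:6  d4:10  d5:2  d6:2  d7:0  d8:0  d9:0.
Shift Item 2→7, Item 5→4, Item 4→8.
Schedule Item 3@1, Item 2@7, Item 5@4, Item 1@4, Item 4@8: d1:3  d2:3  d3:3  d4:5  d5:5  d6:5  d7:5  d8:3  d9:0 — peak 5.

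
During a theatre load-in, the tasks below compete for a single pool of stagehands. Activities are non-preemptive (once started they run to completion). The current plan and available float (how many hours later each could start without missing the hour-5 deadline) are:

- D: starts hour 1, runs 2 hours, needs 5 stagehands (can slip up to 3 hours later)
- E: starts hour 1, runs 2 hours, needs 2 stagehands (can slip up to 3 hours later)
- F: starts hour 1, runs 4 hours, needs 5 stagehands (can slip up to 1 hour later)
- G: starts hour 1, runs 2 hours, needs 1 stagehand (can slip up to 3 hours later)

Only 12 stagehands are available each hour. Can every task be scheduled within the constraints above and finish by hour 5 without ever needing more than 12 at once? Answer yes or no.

Schedule D@1, E@3, F@1, G@3: h1:10  h2:10  h3:8  h4:8  h5:0 — peak 10 ≤ 12.

yes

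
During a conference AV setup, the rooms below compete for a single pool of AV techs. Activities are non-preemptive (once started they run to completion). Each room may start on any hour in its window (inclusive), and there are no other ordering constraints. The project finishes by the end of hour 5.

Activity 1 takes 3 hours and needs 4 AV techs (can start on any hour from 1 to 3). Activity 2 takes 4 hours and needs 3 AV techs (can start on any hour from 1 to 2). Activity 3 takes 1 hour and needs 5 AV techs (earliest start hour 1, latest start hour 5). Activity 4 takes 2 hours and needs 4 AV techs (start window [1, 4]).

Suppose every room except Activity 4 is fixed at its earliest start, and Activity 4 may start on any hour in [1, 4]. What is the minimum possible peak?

Activity 4@1: h1:16  h2:11  h3:7  h4:3  h5:0 → peak 16
Activity 4@2: h1:12  h2:11  h3:11  h4:3  h5:0 → peak 12
Activity 4@3: h1:12  h2:7  h3:11  h4:7  h5:0 → peak 12
Activity 4@4: h1:12  h2:7  h3:7  h4:7  h5:4 → peak 12
Best is Activity 4@2, peak 12.

12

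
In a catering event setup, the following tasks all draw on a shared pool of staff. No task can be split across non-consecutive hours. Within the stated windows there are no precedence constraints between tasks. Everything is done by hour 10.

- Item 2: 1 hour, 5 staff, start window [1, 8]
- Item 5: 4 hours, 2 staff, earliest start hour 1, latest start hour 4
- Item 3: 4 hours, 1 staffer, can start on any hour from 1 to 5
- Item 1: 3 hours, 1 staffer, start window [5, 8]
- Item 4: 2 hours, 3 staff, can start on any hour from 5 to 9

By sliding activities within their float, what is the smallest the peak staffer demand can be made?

5

Early-start (Item 2@1, Item 5@1, Item 3@1, Item 1@5, Item 4@5) gives peak 8: h1:8  h2:3  h3:3  h4:3  h5:4  h6:4  h7:1  h8:0  h9:0  h10:0.
Shift Item 5→2, Item 3→2, Item 4→6.
Schedule Item 2@1, Item 5@2, Item 3@2, Item 1@5, Item 4@6: h1:5  h2:3  h3:3  h4:3  h5:4  h6:4  h7:4  h8:0  h9:0  h10:0 — peak 5.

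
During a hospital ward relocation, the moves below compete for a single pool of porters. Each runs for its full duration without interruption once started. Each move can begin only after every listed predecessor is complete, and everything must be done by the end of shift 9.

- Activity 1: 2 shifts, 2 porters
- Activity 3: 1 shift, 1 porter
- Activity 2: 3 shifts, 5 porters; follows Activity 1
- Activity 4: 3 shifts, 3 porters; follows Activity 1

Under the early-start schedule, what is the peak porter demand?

Early-start schedule: Activity 1@1, Activity 3@1, Activity 2@3, Activity 4@3.
Load per shift: shift 1: 3, shift 2: 2, shift 3: 8, shift 4: 8, shift 5: 8, shift 6: 0, shift 7: 0, shift 8: 0, shift 9: 0.
Peak is 8.

8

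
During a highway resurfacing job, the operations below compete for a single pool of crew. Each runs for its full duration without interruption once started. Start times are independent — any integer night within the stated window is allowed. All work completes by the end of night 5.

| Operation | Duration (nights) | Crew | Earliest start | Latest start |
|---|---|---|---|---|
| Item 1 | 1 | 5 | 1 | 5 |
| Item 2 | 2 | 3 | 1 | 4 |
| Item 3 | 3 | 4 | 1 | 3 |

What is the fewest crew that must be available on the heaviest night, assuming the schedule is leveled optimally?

Early-start (Item 1@1, Item 2@1, Item 3@1) gives peak 12: n1:12  n2:7  n3:4  n4:0  n5:0.
Shift Item 2→2, Item 3→2.
Schedule Item 1@1, Item 2@2, Item 3@2: n1:5  n2:7  n3:7  n4:4  n5:0 — peak 7.

7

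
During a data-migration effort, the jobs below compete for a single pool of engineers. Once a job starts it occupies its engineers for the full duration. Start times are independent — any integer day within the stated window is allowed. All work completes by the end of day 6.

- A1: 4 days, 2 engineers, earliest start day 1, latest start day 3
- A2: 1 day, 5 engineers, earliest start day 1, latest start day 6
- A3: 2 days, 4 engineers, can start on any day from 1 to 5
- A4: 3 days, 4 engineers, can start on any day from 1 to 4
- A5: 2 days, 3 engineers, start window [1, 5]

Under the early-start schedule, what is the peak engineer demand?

18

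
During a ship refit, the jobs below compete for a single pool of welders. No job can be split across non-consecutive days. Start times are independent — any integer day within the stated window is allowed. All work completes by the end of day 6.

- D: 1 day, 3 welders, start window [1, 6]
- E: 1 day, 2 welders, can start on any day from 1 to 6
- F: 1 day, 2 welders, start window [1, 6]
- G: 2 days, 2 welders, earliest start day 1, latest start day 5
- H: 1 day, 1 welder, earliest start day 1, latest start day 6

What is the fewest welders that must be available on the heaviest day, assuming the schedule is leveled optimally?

3

Early-start (D@1, E@1, F@1, G@1, H@1) gives peak 10: d1:10  d2:2  d3:0  d4:0  d5:0  d6:0.
Shift E→2, F→3, G→4, H→2.
Schedule D@1, E@2, F@3, G@4, H@2: d1:3  d2:3  d3:2  d4:2  d5:2  d6:0 — peak 3.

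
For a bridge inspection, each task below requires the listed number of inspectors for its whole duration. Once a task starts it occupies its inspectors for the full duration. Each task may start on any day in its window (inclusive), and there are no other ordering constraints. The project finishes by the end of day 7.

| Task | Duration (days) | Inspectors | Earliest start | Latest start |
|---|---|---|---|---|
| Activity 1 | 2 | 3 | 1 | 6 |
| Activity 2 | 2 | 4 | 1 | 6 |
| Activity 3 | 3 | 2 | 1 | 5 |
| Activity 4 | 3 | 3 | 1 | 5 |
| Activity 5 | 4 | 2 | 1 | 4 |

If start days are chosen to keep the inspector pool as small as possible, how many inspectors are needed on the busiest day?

6

Early-start (Activity 1@1, Activity 2@1, Activity 3@1, Activity 4@1, Activity 5@1) gives peak 14: d1:14  d2:14  d3:7  d4:2  d5:0  d6:0  d7:0.
Shift Activity 2→3, Activity 4→5, Activity 5→4.
Schedule Activity 1@1, Activity 2@3, Activity 3@1, Activity 4@5, Activity 5@4: d1:5  d2:5  d3:6  d4:6  d5:5  d6:5  d7:5 — peak 6.
Total inspector-days = 37 over 7 days ⇒ peak ≥ ⌈37/7⌉ = 6, so 6 is optimal.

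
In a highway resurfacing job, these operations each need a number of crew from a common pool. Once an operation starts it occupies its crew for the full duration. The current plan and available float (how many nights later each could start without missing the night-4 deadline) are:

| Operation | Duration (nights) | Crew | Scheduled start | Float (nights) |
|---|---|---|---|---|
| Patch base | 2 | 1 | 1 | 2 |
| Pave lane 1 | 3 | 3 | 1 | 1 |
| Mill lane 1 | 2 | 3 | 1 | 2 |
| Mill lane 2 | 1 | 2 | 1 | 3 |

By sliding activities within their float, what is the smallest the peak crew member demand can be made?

6

Early-start (Patch base@1, Pave lane 1@1, Mill lane 1@1, Mill lane 2@1) gives peak 9: n1:9  n2:7  n3:3  n4:0.
Shift Mill lane 1→3.
Schedule Patch base@1, Pave lane 1@1, Mill lane 1@3, Mill lane 2@1: n1:6  n2:4  n3:6  n4:3 — peak 6.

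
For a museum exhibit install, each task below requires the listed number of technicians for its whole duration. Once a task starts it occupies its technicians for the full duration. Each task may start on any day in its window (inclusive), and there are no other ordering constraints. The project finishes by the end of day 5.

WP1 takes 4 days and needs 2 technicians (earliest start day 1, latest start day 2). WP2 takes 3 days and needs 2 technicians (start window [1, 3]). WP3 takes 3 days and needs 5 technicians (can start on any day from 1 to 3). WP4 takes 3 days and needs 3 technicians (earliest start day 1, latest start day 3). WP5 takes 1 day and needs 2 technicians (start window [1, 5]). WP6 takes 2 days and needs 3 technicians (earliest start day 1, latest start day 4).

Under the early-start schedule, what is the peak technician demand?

Early-start schedule: WP1@1, WP2@1, WP3@1, WP4@1, WP5@1, WP6@1.
Load per day: day 1: 17, day 2: 15, day 3: 12, day 4: 2, day 5: 0.
Peak is 17.

17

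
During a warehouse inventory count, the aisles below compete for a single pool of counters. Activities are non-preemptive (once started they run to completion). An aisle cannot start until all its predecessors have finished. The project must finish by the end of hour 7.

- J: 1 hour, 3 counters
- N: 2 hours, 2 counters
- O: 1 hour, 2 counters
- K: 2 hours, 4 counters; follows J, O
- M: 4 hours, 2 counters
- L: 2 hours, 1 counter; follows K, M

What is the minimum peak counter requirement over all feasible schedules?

6

Early-start (J@1, N@1, O@1, K@2, M@1, L@5) gives peak 9: h1:9  h2:8  h3:6  h4:2  h5:1  h6:1  h7:0.
Shift O→2, K→3, M→2, L→6.
Schedule J@1, N@1, O@2, K@3, M@2, L@6: h1:5  h2:6  h3:6  h4:6  h5:2  h6:1  h7:1 — peak 6.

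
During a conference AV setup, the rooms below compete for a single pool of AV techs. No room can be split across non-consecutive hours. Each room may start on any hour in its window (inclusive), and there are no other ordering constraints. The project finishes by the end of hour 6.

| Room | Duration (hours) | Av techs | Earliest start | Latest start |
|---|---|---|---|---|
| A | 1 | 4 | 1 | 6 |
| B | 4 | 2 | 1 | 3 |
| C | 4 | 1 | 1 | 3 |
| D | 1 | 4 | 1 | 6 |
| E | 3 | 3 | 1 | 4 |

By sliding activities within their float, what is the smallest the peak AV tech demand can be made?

Early-start (A@1, B@1, C@1, D@1, E@1) gives peak 14: h1:14  h2:6  h3:6  h4:3  h5:0  h6:0.
Shift C→2, D→5, E→2.
Schedule A@1, B@1, C@2, D@5, E@2: h1:6  h2:6  h3:6  h4:6  h5:5  h6:0 — peak 6.

6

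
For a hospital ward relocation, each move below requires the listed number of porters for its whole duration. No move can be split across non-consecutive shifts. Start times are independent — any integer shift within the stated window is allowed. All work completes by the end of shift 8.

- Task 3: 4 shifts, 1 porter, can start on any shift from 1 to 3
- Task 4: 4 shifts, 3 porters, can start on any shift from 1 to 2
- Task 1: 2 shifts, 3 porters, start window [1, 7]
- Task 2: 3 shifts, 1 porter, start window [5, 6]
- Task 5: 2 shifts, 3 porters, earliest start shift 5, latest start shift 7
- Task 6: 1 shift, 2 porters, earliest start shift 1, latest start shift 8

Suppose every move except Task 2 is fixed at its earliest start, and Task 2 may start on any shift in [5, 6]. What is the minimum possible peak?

Task 2@5: s1:9  s2:7  s3:4  s4:4  s5:4  s6:4  s7:1  s8:0 → peak 9
Task 2@6: s1:9  s2:7  s3:4  s4:4  s5:3  s6:4  s7:1  s8:1 → peak 9
Best is Task 2@5, peak 9.

9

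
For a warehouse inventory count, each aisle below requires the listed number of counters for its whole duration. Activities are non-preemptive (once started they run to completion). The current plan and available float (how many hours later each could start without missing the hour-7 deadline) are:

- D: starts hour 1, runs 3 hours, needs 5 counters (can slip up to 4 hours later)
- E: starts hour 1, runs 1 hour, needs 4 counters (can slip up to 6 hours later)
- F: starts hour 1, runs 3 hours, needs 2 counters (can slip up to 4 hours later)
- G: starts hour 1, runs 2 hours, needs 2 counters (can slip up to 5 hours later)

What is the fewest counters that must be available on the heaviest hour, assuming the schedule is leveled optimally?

Early-start (D@1, E@1, F@1, G@1) gives peak 13: h1:13  h2:9  h3:7  h4:0  h5:0  h6:0  h7:0.
Shift E→4, F→5, G→5.
Schedule D@1, E@4, F@5, G@5: h1:5  h2:5  h3:5  h4:4  h5:4  h6:4  h7:2 — peak 5.
Total counter-hours = 29 over 7 hours ⇒ peak ≥ ⌈29/7⌉ = 5, so 5 is optimal.

5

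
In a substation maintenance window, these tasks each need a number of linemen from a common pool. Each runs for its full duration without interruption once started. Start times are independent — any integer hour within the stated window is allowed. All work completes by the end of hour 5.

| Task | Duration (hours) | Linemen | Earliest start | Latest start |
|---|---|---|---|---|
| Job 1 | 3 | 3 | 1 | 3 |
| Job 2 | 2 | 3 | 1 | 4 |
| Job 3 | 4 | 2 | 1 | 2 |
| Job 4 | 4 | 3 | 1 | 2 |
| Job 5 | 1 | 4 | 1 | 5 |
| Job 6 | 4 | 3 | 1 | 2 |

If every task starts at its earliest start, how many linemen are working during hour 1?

At early start, hour 1 has: Job 1, Job 2, Job 3, Job 4, Job 5, Job 6.
Demand: 3 + 3 + 2 + 3 + 4 + 3 = 18.

18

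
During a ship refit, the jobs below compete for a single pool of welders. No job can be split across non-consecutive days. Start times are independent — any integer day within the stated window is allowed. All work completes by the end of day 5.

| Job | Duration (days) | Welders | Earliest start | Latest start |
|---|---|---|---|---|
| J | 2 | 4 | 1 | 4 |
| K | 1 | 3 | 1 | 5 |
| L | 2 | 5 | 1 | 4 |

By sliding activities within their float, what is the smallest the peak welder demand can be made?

Early-start (J@1, K@1, L@1) gives peak 12: d1:12  d2:9  d3:0  d4:0  d5:0.
Shift K→3, L→4.
Schedule J@1, K@3, L@4: d1:4  d2:4  d3:3  d4:5  d5:5 — peak 5.
Total welder-days = 21 over 5 days ⇒ peak ≥ ⌈21/5⌉ = 5, so 5 is optimal.

5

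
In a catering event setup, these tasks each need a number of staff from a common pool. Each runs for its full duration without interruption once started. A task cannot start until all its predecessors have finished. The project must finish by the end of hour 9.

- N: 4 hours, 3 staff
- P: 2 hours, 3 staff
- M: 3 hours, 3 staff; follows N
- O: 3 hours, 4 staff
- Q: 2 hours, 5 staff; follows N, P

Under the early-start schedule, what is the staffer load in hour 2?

At early start, hour 2 has: N, P, O.
Demand: 3 + 3 + 4 = 10.

10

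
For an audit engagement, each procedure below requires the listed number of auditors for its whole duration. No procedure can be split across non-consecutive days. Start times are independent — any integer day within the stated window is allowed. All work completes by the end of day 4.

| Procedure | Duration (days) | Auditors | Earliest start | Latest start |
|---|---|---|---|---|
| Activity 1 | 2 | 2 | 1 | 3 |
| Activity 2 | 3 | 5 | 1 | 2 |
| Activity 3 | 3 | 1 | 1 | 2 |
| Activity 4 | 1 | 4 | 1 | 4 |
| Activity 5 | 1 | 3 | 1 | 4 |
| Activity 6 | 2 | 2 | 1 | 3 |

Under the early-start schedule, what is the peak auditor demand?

Early-start schedule: Activity 1@1, Activity 2@1, Activity 3@1, Activity 4@1, Activity 5@1, Activity 6@1.
Load per day: day 1: 17, day 2: 10, day 3: 6, day 4: 0.
Peak is 17.

17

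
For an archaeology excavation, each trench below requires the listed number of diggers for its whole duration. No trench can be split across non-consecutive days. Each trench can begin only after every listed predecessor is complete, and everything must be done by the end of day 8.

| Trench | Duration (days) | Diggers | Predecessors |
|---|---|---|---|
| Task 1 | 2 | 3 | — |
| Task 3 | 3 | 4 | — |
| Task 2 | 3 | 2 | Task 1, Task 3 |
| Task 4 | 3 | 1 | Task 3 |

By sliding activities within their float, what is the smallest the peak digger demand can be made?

Early-start (Task 1@1, Task 3@1, Task 2@4, Task 4@4) gives peak 7: d1:7  d2:7  d3:4  d4:3  d5:3  d6:3  d7:0  d8:0.
Shift Task 3→3, Task 2→6, Task 4→6.
Schedule Task 1@1, Task 3@3, Task 2@6, Task 4@6: d1:3  d2:3  d3:4  d4:4  d5:4  d6:3  d7:3  d8:3 — peak 4.
Total digger-days = 27 over 8 days ⇒ peak ≥ ⌈27/8⌉ = 4, so 4 is optimal.

4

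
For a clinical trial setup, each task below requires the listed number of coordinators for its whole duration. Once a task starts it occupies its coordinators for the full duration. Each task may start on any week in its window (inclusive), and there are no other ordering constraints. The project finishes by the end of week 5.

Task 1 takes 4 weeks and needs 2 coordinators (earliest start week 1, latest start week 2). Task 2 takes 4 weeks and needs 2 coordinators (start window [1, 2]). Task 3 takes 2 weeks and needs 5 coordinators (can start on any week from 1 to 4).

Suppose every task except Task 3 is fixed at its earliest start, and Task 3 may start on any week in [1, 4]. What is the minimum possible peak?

Task 3@1: w1:9  w2:9  w3:4  w4:4  w5:0 → peak 9
Task 3@2: w1:4  w2:9  w3:9  w4:4  w5:0 → peak 9
Task 3@3: w1:4  w2:4  w3:9  w4:9  w5:0 → peak 9
Task 3@4: w1:4  w2:4  w3:4  w4:9  w5:5 → peak 9
Best is Task 3@1, peak 9.

9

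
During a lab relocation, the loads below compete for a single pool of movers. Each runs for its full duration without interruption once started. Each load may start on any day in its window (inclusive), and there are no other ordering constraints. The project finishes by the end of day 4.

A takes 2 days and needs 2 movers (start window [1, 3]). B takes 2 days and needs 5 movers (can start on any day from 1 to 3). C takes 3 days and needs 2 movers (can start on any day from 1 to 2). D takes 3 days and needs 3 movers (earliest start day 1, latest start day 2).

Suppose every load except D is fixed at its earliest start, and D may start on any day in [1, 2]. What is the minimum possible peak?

D@1: d1:12  d2:12  d3:5  d4:0 → peak 12
D@2: d1:9  d2:12  d3:5  d4:3 → peak 12
Best is D@1, peak 12.

12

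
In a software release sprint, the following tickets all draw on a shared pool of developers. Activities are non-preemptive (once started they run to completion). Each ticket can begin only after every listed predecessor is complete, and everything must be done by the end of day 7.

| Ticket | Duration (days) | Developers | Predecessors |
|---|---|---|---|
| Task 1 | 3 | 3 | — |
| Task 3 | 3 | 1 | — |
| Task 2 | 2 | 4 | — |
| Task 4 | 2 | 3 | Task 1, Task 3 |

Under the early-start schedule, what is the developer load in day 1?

At early start, day 1 has: Task 1, Task 3, Task 2.
Demand: 3 + 1 + 4 = 8.

8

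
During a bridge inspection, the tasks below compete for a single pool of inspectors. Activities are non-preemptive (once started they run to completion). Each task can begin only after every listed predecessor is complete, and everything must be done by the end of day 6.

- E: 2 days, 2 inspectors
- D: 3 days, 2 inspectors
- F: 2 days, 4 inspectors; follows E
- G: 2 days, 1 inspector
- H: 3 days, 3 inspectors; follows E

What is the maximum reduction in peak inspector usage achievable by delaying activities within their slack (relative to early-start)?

2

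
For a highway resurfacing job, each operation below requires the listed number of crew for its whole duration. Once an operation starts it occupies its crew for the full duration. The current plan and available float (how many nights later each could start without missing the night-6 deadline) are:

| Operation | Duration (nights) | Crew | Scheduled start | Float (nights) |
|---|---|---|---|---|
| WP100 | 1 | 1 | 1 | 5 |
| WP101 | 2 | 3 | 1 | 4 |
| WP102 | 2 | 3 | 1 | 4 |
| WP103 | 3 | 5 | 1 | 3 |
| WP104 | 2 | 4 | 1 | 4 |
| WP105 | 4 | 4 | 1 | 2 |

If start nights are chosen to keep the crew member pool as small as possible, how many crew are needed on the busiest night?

10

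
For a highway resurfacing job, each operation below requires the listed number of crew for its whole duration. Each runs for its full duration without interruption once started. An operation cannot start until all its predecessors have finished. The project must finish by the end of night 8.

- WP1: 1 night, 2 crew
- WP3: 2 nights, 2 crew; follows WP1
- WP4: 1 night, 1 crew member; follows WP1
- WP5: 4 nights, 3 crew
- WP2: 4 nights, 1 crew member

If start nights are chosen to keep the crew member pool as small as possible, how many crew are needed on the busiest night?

Early-start (WP1@1, WP3@2, WP4@2, WP5@1, WP2@1) gives peak 7: n1:6  n2:7  n3:6  n4:4  n5:0  n6:0  n7:0  n8:0.
Shift WP4→4, WP5→5.
Schedule WP1@1, WP3@2, WP4@4, WP5@5, WP2@1: n1:3  n2:3  n3:3  n4:2  n5:3  n6:3  n7:3  n8:3 — peak 3.
Total crew member-nights = 23 over 8 nights ⇒ peak ≥ ⌈23/8⌉ = 3, so 3 is optimal.

3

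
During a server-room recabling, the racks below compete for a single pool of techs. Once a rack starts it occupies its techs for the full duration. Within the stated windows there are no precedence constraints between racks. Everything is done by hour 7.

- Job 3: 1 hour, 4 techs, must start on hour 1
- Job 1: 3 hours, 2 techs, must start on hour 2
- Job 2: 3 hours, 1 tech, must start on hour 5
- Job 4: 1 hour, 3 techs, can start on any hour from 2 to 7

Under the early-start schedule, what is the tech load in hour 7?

1

At early start, hour 7 has: Job 2.
Demand: 1 = 1.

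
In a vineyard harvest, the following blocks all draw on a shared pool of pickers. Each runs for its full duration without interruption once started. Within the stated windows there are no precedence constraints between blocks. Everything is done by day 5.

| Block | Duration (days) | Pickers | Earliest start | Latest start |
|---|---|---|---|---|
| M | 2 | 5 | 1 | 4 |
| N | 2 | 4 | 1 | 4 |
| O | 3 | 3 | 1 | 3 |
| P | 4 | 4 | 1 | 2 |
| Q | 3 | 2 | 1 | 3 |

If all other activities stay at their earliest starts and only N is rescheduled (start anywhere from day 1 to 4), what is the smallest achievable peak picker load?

14

N@1: d1:18  d2:18  d3:9  d4:4  d5:0 → peak 18
N@2: d1:14  d2:18  d3:13  d4:4  d5:0 → peak 18
N@3: d1:14  d2:14  d3:13  d4:8  d5:0 → peak 14
N@4: d1:14  d2:14  d3:9  d4:8  d5:4 → peak 14
Best is N@3, peak 14.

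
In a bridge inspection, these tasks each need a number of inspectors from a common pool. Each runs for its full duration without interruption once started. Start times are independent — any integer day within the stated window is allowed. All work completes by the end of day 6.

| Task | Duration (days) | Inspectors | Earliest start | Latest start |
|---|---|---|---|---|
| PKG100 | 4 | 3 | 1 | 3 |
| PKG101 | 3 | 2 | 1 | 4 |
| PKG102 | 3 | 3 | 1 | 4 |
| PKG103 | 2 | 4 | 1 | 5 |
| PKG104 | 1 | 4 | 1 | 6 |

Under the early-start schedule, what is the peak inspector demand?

Early-start schedule: PKG100@1, PKG101@1, PKG102@1, PKG103@1, PKG104@1.
Load per day: day 1: 16, day 2: 12, day 3: 8, day 4: 3, day 5: 0, day 6: 0.
Peak is 16.

16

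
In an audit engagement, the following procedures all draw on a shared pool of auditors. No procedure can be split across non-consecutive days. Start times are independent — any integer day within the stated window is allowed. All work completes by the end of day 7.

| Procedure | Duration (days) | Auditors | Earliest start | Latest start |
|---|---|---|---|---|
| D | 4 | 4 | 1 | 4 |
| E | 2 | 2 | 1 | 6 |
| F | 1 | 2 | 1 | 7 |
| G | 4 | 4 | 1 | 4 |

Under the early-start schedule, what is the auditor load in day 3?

8

At early start, day 3 has: D, G.
Demand: 4 + 4 = 8.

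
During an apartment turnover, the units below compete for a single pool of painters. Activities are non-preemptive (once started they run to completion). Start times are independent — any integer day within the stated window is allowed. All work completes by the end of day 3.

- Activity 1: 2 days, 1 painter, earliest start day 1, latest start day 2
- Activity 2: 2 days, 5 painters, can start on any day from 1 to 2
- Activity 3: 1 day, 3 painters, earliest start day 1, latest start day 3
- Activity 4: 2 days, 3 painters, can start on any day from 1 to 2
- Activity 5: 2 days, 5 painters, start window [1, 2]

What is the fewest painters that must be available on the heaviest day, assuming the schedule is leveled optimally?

14

Early-start (Activity 1@1, Activity 2@1, Activity 3@1, Activity 4@1, Activity 5@1) gives peak 17: d1:17  d2:14  d3:0.
Shift Activity 5→2.
Schedule Activity 1@1, Activity 2@1, Activity 3@1, Activity 4@1, Activity 5@2: d1:12  d2:14  d3:5 — peak 14.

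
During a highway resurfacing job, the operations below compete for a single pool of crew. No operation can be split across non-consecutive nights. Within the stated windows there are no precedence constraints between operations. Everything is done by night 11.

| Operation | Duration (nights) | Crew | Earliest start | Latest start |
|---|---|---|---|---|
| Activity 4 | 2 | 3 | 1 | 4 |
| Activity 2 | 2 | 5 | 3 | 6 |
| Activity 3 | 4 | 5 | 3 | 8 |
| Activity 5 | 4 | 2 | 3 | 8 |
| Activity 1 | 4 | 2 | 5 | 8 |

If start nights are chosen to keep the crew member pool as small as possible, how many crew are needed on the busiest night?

Early-start (Activity 4@1, Activity 2@3, Activity 3@3, Activity 5@3, Activity 1@5) gives peak 12: n1:3  n2:3  n3:12  n4:12  n5:9  n6:9  n7:2  n8:2  n9:0  n10:0  n11:0.
Shift Activity 3→5, Activity 1→7.
Schedule Activity 4@1, Activity 2@3, Activity 3@5, Activity 5@3, Activity 1@7: n1:3  n2:3  n3:7  n4:7  n5:7  n6:7  n7:7  n8:7  n9:2  n10:2  n11:0 — peak 7.

7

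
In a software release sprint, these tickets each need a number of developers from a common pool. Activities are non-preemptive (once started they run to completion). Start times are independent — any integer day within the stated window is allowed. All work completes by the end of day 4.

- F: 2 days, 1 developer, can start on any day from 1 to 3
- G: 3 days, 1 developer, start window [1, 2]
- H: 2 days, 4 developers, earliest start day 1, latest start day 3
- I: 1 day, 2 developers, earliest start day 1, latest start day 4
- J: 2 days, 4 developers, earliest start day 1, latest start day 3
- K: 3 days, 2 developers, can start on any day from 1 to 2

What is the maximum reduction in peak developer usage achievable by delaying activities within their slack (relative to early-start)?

6

Early-start peak: d1:14  d2:12  d3:3  d4:0 ⇒ 14.
Leveled (F@1, G@1, H@1, I@1, J@3, K@2): d1:8  d2:8  d3:7  d4:6 ⇒ 8.
Reduction 14 − 8 = 6.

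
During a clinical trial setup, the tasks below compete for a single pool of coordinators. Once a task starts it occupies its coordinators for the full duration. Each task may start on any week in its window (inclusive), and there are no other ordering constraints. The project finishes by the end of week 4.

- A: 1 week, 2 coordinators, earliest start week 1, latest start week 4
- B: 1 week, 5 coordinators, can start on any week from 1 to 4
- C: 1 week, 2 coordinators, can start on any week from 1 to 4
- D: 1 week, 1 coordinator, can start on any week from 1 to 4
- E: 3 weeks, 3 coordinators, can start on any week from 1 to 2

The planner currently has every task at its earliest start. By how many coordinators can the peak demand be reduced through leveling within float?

Early-start peak: w1:13  w2:3  w3:3  w4:0 ⇒ 13.
Leveled (A@1, B@4, C@2, D@3, E@1): w1:5  w2:5  w3:4  w4:5 ⇒ 5.
Reduction 13 − 5 = 8.

8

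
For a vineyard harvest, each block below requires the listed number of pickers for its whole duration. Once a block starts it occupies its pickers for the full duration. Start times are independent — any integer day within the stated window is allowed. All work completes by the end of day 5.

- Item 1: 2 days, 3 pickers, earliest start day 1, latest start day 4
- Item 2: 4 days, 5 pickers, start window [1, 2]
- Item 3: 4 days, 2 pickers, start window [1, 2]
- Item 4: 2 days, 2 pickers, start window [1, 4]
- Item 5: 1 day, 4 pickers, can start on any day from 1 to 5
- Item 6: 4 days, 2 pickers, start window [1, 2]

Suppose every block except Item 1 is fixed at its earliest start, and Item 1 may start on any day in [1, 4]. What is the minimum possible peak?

Item 1@1: d1:18  d2:14  d3:9  d4:9  d5:0 → peak 18
Item 1@2: d1:15  d2:14  d3:12  d4:9  d5:0 → peak 15
Item 1@3: d1:15  d2:11  d3:12  d4:12  d5:0 → peak 15
Item 1@4: d1:15  d2:11  d3:9  d4:12  d5:3 → peak 15
Best is Item 1@2, peak 15.

15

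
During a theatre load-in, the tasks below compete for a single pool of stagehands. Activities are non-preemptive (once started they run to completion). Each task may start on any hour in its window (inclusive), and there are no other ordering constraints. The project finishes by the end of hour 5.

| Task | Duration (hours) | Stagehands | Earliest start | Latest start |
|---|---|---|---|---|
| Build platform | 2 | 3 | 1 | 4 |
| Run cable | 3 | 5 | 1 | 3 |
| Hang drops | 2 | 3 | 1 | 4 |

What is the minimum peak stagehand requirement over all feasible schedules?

Early-start (Build platform@1, Run cable@1, Hang drops@1) gives peak 11: h1:11  h2:11  h3:5  h4:0  h5:0.
Shift Run cable→3.
Schedule Build platform@1, Run cable@3, Hang drops@1: h1:6  h2:6  h3:5  h4:5  h5:5 — peak 6.
Total stagehand-hours = 27 over 5 hours ⇒ peak ≥ ⌈27/5⌉ = 6, so 6 is optimal.

6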